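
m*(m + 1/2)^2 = m^3 + m^2 + m/4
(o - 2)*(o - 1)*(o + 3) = o^3 - 7*o + 6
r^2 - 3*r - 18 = (r - 6)*(r + 3)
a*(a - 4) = a^2 - 4*a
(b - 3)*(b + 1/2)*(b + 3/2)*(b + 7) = b^4 + 6*b^3 - 49*b^2/4 - 39*b - 63/4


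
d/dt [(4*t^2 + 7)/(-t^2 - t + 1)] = (-4*t^2 + 22*t + 7)/(t^4 + 2*t^3 - t^2 - 2*t + 1)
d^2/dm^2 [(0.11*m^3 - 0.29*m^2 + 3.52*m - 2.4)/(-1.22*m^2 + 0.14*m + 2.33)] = (4.44089209850063e-16*m^5 - 11.008956*m^3 + 26.163792*m^2 - 66.078306*m + 19.18377)/(1.815848*m^6 - 0.625128*m^5 - 10.33218*m^4 + 2.38504*m^3 + 19.73277*m^2 - 2.280138*m - 12.649337)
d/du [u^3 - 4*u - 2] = 3*u^2 - 4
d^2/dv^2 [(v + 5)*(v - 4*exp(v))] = -4*v*exp(v) - 28*exp(v) + 2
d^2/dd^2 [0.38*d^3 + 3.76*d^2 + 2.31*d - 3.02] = 2.28*d + 7.52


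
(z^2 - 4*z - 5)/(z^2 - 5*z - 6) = (z - 5)/(z - 6)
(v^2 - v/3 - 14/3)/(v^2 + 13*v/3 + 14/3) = (3*v - 7)/(3*v + 7)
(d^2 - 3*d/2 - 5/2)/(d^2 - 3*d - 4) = (d - 5/2)/(d - 4)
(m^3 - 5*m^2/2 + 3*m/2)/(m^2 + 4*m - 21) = m*(2*m^2 - 5*m + 3)/(2*(m^2 + 4*m - 21))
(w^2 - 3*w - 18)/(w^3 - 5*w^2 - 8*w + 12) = (w + 3)/(w^2 + w - 2)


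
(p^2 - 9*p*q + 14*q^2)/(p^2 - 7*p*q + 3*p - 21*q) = (p - 2*q)/(p + 3)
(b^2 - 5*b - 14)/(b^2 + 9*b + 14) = (b - 7)/(b + 7)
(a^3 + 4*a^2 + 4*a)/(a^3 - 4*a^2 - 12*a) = (a + 2)/(a - 6)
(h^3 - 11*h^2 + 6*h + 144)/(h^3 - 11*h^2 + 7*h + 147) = (h^2 - 14*h + 48)/(h^2 - 14*h + 49)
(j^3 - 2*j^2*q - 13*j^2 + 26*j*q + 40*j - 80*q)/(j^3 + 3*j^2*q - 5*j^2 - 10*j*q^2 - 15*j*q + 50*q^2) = (j - 8)/(j + 5*q)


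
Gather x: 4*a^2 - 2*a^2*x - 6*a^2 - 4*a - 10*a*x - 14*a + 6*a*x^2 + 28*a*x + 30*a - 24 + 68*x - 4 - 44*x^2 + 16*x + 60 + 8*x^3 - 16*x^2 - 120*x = -2*a^2 + 12*a + 8*x^3 + x^2*(6*a - 60) + x*(-2*a^2 + 18*a - 36) + 32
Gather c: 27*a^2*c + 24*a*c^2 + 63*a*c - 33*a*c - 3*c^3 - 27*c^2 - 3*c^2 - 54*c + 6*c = -3*c^3 + c^2*(24*a - 30) + c*(27*a^2 + 30*a - 48)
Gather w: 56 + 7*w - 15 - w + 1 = 6*w + 42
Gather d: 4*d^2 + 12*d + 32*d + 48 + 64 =4*d^2 + 44*d + 112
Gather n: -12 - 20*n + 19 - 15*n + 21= 28 - 35*n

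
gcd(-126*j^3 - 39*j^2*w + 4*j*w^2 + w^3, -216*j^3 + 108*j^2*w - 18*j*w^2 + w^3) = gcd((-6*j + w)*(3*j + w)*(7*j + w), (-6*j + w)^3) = -6*j + w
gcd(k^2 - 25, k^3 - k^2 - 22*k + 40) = k + 5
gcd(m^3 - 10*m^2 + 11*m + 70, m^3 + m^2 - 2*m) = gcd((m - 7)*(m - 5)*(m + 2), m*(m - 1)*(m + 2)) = m + 2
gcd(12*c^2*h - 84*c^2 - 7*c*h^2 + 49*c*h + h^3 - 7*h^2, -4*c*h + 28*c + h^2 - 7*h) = 4*c*h - 28*c - h^2 + 7*h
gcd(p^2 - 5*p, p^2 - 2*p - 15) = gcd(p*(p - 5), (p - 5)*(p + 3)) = p - 5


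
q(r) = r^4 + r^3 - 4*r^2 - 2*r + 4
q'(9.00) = 3085.00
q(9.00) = 6952.00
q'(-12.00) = -6386.00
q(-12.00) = 18460.00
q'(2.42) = 52.90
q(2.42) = 24.20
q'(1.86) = 19.24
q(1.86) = 4.85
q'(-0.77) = 4.11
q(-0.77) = 3.06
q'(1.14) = -1.30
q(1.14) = -0.31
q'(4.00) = 270.00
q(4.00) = 252.00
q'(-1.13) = 5.10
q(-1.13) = 1.34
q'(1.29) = 1.26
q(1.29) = -0.32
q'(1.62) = 9.92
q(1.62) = 1.40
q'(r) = 4*r^3 + 3*r^2 - 8*r - 2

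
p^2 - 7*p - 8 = (p - 8)*(p + 1)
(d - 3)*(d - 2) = d^2 - 5*d + 6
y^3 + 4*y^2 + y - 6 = (y - 1)*(y + 2)*(y + 3)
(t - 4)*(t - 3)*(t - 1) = t^3 - 8*t^2 + 19*t - 12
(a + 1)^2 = a^2 + 2*a + 1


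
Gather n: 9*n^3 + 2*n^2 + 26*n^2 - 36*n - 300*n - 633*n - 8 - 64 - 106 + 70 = 9*n^3 + 28*n^2 - 969*n - 108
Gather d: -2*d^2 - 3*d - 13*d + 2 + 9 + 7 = -2*d^2 - 16*d + 18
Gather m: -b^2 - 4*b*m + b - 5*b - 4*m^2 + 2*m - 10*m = -b^2 - 4*b - 4*m^2 + m*(-4*b - 8)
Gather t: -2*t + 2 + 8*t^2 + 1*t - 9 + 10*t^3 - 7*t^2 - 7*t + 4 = 10*t^3 + t^2 - 8*t - 3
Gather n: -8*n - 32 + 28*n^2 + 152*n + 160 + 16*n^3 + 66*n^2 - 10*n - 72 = 16*n^3 + 94*n^2 + 134*n + 56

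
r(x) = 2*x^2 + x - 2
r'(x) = 4*x + 1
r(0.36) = -1.38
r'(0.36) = 2.44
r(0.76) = -0.08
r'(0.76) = 4.04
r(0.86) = 0.34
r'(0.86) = 4.44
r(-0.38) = -2.09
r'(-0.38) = -0.52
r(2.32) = 11.08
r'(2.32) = 10.28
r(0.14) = -1.82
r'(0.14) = 1.56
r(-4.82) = 39.64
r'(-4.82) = -18.28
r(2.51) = 13.11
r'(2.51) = 11.04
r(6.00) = 76.00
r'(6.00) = 25.00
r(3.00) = 19.00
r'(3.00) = 13.00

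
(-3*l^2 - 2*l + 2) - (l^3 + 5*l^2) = -l^3 - 8*l^2 - 2*l + 2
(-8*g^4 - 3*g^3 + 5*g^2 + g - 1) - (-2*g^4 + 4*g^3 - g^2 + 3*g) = -6*g^4 - 7*g^3 + 6*g^2 - 2*g - 1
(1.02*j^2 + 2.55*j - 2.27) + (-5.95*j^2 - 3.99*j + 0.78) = -4.93*j^2 - 1.44*j - 1.49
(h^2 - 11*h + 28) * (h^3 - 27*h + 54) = h^5 - 11*h^4 + h^3 + 351*h^2 - 1350*h + 1512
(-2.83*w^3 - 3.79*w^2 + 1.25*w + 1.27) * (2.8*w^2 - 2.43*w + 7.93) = -7.924*w^5 - 3.7351*w^4 - 9.7322*w^3 - 29.5362*w^2 + 6.8264*w + 10.0711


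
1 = 1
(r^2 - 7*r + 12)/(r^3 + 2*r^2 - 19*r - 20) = (r - 3)/(r^2 + 6*r + 5)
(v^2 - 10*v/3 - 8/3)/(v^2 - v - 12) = (v + 2/3)/(v + 3)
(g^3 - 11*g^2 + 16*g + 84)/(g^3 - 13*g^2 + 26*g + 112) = (g - 6)/(g - 8)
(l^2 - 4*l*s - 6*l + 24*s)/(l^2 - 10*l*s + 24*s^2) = (6 - l)/(-l + 6*s)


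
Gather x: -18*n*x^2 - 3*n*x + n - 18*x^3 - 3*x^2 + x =n - 18*x^3 + x^2*(-18*n - 3) + x*(1 - 3*n)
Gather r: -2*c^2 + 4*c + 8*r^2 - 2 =-2*c^2 + 4*c + 8*r^2 - 2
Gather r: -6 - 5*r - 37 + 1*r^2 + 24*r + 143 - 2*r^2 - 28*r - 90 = -r^2 - 9*r + 10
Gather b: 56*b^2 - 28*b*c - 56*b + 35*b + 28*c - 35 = 56*b^2 + b*(-28*c - 21) + 28*c - 35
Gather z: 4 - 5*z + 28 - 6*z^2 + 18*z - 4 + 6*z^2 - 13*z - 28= 0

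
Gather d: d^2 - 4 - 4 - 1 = d^2 - 9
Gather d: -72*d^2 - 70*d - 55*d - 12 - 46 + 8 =-72*d^2 - 125*d - 50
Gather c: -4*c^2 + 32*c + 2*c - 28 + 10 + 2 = -4*c^2 + 34*c - 16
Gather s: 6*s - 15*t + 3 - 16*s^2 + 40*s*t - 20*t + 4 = -16*s^2 + s*(40*t + 6) - 35*t + 7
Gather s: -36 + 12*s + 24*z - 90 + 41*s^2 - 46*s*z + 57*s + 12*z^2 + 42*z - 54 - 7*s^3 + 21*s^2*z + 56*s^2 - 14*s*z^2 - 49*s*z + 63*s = -7*s^3 + s^2*(21*z + 97) + s*(-14*z^2 - 95*z + 132) + 12*z^2 + 66*z - 180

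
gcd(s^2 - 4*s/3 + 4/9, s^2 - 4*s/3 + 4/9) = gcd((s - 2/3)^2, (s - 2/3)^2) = s^2 - 4*s/3 + 4/9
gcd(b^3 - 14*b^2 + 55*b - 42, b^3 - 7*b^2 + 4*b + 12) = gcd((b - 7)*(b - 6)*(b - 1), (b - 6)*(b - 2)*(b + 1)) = b - 6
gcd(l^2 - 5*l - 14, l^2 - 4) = l + 2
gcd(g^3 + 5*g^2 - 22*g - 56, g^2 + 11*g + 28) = g + 7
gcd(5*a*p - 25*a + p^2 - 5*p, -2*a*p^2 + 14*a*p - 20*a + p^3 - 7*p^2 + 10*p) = p - 5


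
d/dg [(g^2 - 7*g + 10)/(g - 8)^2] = 9*(4 - g)/(g^3 - 24*g^2 + 192*g - 512)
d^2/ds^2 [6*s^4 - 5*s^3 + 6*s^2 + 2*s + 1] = 72*s^2 - 30*s + 12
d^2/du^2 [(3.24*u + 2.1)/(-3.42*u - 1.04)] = -26.076816/(3.42*u + 1.04)^3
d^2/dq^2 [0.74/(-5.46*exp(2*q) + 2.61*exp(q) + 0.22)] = (0.74*(10.92*exp(q) - 2.61)*(21.84*exp(q) - 5.22)*exp(q) + (16.1616*exp(q) - 1.9314)*(-5.46*exp(2*q) + 2.61*exp(q) + 0.22))*exp(q)/(-5.46*exp(2*q) + 2.61*exp(q) + 0.22)^3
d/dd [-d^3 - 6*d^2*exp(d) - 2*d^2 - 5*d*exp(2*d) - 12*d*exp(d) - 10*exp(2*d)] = -6*d^2*exp(d) - 3*d^2 - 10*d*exp(2*d) - 24*d*exp(d) - 4*d - 25*exp(2*d) - 12*exp(d)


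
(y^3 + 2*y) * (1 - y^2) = -y^5 - y^3 + 2*y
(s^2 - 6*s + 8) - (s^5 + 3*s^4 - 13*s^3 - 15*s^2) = -s^5 - 3*s^4 + 13*s^3 + 16*s^2 - 6*s + 8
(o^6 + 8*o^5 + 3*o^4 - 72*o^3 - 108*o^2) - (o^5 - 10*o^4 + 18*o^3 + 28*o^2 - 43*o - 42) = o^6 + 7*o^5 + 13*o^4 - 90*o^3 - 136*o^2 + 43*o + 42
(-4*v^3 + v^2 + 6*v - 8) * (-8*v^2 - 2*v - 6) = 32*v^5 - 26*v^3 + 46*v^2 - 20*v + 48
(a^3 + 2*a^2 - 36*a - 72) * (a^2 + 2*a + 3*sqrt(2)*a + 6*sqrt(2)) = a^5 + 4*a^4 + 3*sqrt(2)*a^4 - 32*a^3 + 12*sqrt(2)*a^3 - 144*a^2 - 96*sqrt(2)*a^2 - 432*sqrt(2)*a - 144*a - 432*sqrt(2)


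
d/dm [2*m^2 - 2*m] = 4*m - 2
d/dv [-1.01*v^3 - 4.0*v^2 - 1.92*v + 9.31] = -3.03*v^2 - 8.0*v - 1.92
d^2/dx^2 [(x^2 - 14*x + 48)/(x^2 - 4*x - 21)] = 2*(-10*x^3 + 207*x^2 - 1458*x + 3393)/(x^6 - 12*x^5 - 15*x^4 + 440*x^3 + 315*x^2 - 5292*x - 9261)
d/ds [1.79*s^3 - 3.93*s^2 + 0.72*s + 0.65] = 5.37*s^2 - 7.86*s + 0.72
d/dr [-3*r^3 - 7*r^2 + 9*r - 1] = -9*r^2 - 14*r + 9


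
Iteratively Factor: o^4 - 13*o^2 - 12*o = (o - 4)*(o^3 + 4*o^2 + 3*o) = o*(o - 4)*(o^2 + 4*o + 3) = o*(o - 4)*(o + 3)*(o + 1)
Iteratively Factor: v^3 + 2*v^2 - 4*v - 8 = (v + 2)*(v^2 - 4) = (v + 2)^2*(v - 2)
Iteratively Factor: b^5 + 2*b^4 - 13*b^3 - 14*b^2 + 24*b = (b)*(b^4 + 2*b^3 - 13*b^2 - 14*b + 24) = b*(b + 4)*(b^3 - 2*b^2 - 5*b + 6) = b*(b - 1)*(b + 4)*(b^2 - b - 6) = b*(b - 3)*(b - 1)*(b + 4)*(b + 2)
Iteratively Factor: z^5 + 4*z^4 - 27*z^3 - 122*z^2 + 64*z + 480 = (z - 5)*(z^4 + 9*z^3 + 18*z^2 - 32*z - 96) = (z - 5)*(z + 4)*(z^3 + 5*z^2 - 2*z - 24) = (z - 5)*(z + 4)^2*(z^2 + z - 6) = (z - 5)*(z - 2)*(z + 4)^2*(z + 3)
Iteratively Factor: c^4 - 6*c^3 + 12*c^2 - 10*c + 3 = (c - 1)*(c^3 - 5*c^2 + 7*c - 3) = (c - 1)^2*(c^2 - 4*c + 3) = (c - 1)^3*(c - 3)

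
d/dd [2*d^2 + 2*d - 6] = 4*d + 2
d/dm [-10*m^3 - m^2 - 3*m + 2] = -30*m^2 - 2*m - 3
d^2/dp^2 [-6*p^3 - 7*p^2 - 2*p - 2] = -36*p - 14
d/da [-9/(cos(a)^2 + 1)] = -36*sin(2*a)/(cos(2*a) + 3)^2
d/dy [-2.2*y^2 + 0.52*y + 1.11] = 0.52 - 4.4*y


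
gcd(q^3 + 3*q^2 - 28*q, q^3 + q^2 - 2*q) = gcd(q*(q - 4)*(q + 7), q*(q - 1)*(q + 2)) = q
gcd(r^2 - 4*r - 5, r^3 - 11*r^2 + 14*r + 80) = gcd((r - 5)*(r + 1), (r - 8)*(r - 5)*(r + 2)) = r - 5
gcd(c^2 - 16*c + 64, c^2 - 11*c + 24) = c - 8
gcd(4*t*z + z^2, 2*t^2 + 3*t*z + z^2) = 1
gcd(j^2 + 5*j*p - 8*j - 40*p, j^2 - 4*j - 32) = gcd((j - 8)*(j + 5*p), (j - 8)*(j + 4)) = j - 8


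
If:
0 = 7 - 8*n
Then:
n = 7/8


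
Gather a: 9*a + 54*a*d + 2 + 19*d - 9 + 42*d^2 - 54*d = a*(54*d + 9) + 42*d^2 - 35*d - 7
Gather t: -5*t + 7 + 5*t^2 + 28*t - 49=5*t^2 + 23*t - 42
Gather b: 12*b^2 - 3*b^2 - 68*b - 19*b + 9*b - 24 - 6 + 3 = 9*b^2 - 78*b - 27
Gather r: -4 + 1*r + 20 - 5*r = 16 - 4*r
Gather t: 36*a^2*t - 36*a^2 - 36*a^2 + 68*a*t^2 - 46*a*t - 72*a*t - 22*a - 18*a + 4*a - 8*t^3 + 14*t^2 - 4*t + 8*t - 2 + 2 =-72*a^2 - 36*a - 8*t^3 + t^2*(68*a + 14) + t*(36*a^2 - 118*a + 4)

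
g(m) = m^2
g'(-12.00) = -24.00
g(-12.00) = 144.00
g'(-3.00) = -6.00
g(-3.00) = 9.00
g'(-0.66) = -1.32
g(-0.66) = 0.44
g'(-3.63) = -7.26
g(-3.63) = 13.18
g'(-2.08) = -4.16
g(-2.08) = 4.33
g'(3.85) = 7.70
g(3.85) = 14.82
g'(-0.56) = -1.12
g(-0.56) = 0.31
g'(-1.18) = -2.36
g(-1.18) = 1.39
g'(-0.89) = -1.78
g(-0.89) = 0.79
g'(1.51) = 3.02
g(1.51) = 2.28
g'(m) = 2*m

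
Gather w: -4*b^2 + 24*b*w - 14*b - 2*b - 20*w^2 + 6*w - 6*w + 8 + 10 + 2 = -4*b^2 + 24*b*w - 16*b - 20*w^2 + 20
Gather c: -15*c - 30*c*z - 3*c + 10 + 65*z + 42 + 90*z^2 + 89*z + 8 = c*(-30*z - 18) + 90*z^2 + 154*z + 60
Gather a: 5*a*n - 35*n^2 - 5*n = 5*a*n - 35*n^2 - 5*n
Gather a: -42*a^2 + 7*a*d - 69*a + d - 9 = -42*a^2 + a*(7*d - 69) + d - 9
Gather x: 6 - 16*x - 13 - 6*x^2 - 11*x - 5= -6*x^2 - 27*x - 12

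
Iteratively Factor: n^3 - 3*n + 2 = (n + 2)*(n^2 - 2*n + 1) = (n - 1)*(n + 2)*(n - 1)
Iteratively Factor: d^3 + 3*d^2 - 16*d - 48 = (d + 3)*(d^2 - 16) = (d + 3)*(d + 4)*(d - 4)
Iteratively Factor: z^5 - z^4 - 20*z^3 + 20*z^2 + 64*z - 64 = (z - 4)*(z^4 + 3*z^3 - 8*z^2 - 12*z + 16) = (z - 4)*(z - 2)*(z^3 + 5*z^2 + 2*z - 8) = (z - 4)*(z - 2)*(z - 1)*(z^2 + 6*z + 8) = (z - 4)*(z - 2)*(z - 1)*(z + 2)*(z + 4)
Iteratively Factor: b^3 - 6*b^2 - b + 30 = (b + 2)*(b^2 - 8*b + 15) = (b - 3)*(b + 2)*(b - 5)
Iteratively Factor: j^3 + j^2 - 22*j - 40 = (j - 5)*(j^2 + 6*j + 8) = (j - 5)*(j + 2)*(j + 4)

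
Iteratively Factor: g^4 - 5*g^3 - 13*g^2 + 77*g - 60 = (g - 3)*(g^3 - 2*g^2 - 19*g + 20) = (g - 3)*(g - 1)*(g^2 - g - 20) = (g - 3)*(g - 1)*(g + 4)*(g - 5)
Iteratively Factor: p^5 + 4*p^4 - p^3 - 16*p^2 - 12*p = (p + 1)*(p^4 + 3*p^3 - 4*p^2 - 12*p) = (p - 2)*(p + 1)*(p^3 + 5*p^2 + 6*p) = (p - 2)*(p + 1)*(p + 3)*(p^2 + 2*p) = p*(p - 2)*(p + 1)*(p + 3)*(p + 2)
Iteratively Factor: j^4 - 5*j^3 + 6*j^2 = (j - 2)*(j^3 - 3*j^2) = j*(j - 2)*(j^2 - 3*j) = j*(j - 3)*(j - 2)*(j)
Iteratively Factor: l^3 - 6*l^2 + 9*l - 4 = (l - 1)*(l^2 - 5*l + 4) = (l - 4)*(l - 1)*(l - 1)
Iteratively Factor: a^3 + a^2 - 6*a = (a - 2)*(a^2 + 3*a) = (a - 2)*(a + 3)*(a)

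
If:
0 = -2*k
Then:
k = 0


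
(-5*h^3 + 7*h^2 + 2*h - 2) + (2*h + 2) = -5*h^3 + 7*h^2 + 4*h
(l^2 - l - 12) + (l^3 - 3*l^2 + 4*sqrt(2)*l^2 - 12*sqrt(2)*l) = l^3 - 2*l^2 + 4*sqrt(2)*l^2 - 12*sqrt(2)*l - l - 12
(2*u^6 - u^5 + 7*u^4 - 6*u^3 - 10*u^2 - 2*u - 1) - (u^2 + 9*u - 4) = 2*u^6 - u^5 + 7*u^4 - 6*u^3 - 11*u^2 - 11*u + 3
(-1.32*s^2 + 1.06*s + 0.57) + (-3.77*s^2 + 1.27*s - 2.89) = -5.09*s^2 + 2.33*s - 2.32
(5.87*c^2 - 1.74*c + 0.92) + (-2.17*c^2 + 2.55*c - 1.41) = 3.7*c^2 + 0.81*c - 0.49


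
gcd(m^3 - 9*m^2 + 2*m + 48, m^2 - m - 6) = m^2 - m - 6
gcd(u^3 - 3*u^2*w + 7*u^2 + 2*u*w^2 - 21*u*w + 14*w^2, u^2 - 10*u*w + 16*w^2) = u - 2*w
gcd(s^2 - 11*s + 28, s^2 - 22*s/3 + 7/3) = s - 7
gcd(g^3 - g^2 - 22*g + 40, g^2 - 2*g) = g - 2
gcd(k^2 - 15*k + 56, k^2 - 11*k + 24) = k - 8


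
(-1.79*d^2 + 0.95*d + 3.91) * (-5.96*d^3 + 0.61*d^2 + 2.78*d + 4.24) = 10.6684*d^5 - 6.7539*d^4 - 27.7003*d^3 - 2.5635*d^2 + 14.8978*d + 16.5784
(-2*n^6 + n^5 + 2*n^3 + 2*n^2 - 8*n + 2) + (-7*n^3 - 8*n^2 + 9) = -2*n^6 + n^5 - 5*n^3 - 6*n^2 - 8*n + 11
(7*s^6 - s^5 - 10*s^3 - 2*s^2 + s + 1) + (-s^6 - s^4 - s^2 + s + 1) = 6*s^6 - s^5 - s^4 - 10*s^3 - 3*s^2 + 2*s + 2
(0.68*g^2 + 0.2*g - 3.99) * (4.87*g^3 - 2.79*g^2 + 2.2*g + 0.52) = 3.3116*g^5 - 0.9232*g^4 - 18.4933*g^3 + 11.9257*g^2 - 8.674*g - 2.0748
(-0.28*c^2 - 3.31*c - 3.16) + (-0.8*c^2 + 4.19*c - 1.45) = -1.08*c^2 + 0.88*c - 4.61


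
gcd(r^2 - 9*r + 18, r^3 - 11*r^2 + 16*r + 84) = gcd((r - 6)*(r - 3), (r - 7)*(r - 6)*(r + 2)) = r - 6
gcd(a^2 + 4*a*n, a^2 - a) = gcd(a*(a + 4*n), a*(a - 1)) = a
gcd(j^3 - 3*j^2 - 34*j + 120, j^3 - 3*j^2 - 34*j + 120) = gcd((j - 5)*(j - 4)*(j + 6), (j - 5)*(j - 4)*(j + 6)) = j^3 - 3*j^2 - 34*j + 120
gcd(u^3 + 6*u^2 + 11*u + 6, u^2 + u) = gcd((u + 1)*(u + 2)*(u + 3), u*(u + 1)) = u + 1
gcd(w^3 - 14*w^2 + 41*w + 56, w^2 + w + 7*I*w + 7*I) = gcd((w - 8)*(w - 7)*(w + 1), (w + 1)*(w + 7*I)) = w + 1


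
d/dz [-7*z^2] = -14*z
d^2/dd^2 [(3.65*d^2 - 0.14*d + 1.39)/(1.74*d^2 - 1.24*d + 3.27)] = (14.902752*d^3 - 99.356436*d^2 - 13.214952*d + 65.37971)/(5.268024*d^6 - 11.262672*d^5 + 37.727028*d^4 - 44.238736*d^3 + 70.900794*d^2 - 39.777588*d + 34.965783)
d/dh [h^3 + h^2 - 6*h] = 3*h^2 + 2*h - 6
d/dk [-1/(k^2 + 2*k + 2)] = 2*(k + 1)/(k^2 + 2*k + 2)^2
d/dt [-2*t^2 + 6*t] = 6 - 4*t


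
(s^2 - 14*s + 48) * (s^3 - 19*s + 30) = s^5 - 14*s^4 + 29*s^3 + 296*s^2 - 1332*s + 1440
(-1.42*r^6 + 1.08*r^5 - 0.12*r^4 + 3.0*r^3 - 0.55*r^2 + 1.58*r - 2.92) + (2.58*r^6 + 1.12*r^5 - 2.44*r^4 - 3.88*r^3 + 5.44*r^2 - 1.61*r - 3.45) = 1.16*r^6 + 2.2*r^5 - 2.56*r^4 - 0.88*r^3 + 4.89*r^2 - 0.03*r - 6.37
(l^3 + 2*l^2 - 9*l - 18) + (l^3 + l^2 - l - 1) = 2*l^3 + 3*l^2 - 10*l - 19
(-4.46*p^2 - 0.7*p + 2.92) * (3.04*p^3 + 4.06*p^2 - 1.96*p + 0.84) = -13.5584*p^5 - 20.2356*p^4 + 14.7764*p^3 + 9.4808*p^2 - 6.3112*p + 2.4528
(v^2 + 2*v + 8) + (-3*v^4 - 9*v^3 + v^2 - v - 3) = -3*v^4 - 9*v^3 + 2*v^2 + v + 5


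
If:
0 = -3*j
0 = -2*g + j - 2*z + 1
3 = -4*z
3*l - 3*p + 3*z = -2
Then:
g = 5/4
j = 0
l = p + 1/12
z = -3/4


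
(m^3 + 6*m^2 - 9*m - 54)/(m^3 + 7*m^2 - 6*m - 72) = (m + 3)/(m + 4)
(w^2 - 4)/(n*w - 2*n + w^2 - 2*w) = (w + 2)/(n + w)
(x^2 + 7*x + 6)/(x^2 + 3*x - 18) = (x + 1)/(x - 3)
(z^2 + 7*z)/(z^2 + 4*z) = (z + 7)/(z + 4)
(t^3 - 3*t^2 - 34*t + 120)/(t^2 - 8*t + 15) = (t^2 + 2*t - 24)/(t - 3)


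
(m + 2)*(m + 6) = m^2 + 8*m + 12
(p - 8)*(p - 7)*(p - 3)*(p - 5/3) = p^4 - 59*p^3/3 + 131*p^2 - 1009*p/3 + 280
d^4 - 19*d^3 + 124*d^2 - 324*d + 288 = (d - 8)*(d - 6)*(d - 3)*(d - 2)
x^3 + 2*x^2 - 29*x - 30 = (x - 5)*(x + 1)*(x + 6)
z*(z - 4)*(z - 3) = z^3 - 7*z^2 + 12*z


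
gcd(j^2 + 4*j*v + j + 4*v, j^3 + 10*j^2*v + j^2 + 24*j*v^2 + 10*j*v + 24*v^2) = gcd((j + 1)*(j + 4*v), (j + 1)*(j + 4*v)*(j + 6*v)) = j^2 + 4*j*v + j + 4*v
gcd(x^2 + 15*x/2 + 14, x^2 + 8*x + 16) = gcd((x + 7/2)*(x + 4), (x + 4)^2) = x + 4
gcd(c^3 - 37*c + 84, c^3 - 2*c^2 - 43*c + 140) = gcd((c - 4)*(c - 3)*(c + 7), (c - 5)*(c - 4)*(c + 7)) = c^2 + 3*c - 28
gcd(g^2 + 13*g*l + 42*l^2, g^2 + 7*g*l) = g + 7*l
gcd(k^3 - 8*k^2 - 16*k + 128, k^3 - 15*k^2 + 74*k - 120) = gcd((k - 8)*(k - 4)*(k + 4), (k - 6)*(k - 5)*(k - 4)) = k - 4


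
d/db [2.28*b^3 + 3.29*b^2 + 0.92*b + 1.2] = 6.84*b^2 + 6.58*b + 0.92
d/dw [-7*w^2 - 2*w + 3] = -14*w - 2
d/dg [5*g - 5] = 5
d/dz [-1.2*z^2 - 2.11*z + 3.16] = -2.4*z - 2.11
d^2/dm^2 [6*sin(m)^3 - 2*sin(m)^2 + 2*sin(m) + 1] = -54*sin(m)^3 + 8*sin(m)^2 + 34*sin(m) - 4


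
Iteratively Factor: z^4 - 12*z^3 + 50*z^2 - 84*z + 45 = (z - 1)*(z^3 - 11*z^2 + 39*z - 45) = (z - 3)*(z - 1)*(z^2 - 8*z + 15) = (z - 3)^2*(z - 1)*(z - 5)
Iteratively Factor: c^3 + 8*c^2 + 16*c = (c + 4)*(c^2 + 4*c) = c*(c + 4)*(c + 4)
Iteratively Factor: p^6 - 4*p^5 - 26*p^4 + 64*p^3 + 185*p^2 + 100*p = (p + 4)*(p^5 - 8*p^4 + 6*p^3 + 40*p^2 + 25*p) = p*(p + 4)*(p^4 - 8*p^3 + 6*p^2 + 40*p + 25) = p*(p + 1)*(p + 4)*(p^3 - 9*p^2 + 15*p + 25) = p*(p - 5)*(p + 1)*(p + 4)*(p^2 - 4*p - 5) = p*(p - 5)^2*(p + 1)*(p + 4)*(p + 1)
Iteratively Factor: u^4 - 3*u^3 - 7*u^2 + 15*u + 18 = (u - 3)*(u^3 - 7*u - 6) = (u - 3)*(u + 2)*(u^2 - 2*u - 3) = (u - 3)^2*(u + 2)*(u + 1)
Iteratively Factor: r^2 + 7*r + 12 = (r + 3)*(r + 4)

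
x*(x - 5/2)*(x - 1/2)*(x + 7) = x^4 + 4*x^3 - 79*x^2/4 + 35*x/4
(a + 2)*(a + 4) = a^2 + 6*a + 8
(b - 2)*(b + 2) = b^2 - 4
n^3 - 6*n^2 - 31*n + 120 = (n - 8)*(n - 3)*(n + 5)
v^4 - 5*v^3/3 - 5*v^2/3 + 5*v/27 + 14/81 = (v - 7/3)*(v - 1/3)*(v + 1/3)*(v + 2/3)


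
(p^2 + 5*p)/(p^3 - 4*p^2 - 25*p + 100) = p/(p^2 - 9*p + 20)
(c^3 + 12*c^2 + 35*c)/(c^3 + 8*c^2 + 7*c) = (c + 5)/(c + 1)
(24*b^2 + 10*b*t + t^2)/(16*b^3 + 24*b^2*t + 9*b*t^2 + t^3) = (6*b + t)/(4*b^2 + 5*b*t + t^2)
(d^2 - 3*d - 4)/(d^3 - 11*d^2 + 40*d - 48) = (d + 1)/(d^2 - 7*d + 12)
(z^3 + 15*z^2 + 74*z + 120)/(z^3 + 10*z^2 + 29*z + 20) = (z + 6)/(z + 1)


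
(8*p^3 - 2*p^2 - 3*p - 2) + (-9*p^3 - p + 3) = -p^3 - 2*p^2 - 4*p + 1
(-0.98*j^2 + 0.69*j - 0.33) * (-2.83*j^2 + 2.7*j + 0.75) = 2.7734*j^4 - 4.5987*j^3 + 2.0619*j^2 - 0.3735*j - 0.2475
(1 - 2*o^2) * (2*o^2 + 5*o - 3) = -4*o^4 - 10*o^3 + 8*o^2 + 5*o - 3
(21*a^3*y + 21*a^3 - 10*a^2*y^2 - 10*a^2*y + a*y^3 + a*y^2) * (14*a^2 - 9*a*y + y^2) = 294*a^5*y + 294*a^5 - 329*a^4*y^2 - 329*a^4*y + 125*a^3*y^3 + 125*a^3*y^2 - 19*a^2*y^4 - 19*a^2*y^3 + a*y^5 + a*y^4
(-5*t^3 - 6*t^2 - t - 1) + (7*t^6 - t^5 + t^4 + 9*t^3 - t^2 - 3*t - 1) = 7*t^6 - t^5 + t^4 + 4*t^3 - 7*t^2 - 4*t - 2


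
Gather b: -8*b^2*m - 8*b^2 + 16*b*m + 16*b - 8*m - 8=b^2*(-8*m - 8) + b*(16*m + 16) - 8*m - 8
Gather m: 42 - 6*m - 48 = -6*m - 6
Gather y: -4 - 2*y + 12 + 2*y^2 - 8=2*y^2 - 2*y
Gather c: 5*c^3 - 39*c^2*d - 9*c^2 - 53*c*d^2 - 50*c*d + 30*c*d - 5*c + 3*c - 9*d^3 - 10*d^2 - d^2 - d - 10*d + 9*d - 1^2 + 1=5*c^3 + c^2*(-39*d - 9) + c*(-53*d^2 - 20*d - 2) - 9*d^3 - 11*d^2 - 2*d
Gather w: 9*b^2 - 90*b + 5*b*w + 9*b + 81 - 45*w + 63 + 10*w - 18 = 9*b^2 - 81*b + w*(5*b - 35) + 126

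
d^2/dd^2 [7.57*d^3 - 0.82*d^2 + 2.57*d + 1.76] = 45.42*d - 1.64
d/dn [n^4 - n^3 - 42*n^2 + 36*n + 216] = 4*n^3 - 3*n^2 - 84*n + 36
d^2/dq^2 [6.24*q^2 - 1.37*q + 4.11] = 12.4800000000000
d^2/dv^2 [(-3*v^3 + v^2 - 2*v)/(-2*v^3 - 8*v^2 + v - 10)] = 2*(-52*v^6 + 42*v^5 - 270*v^4 + 27*v^3 - 90*v^2 + 420*v - 80)/(8*v^9 + 96*v^8 + 372*v^7 + 536*v^6 + 774*v^5 + 1824*v^4 + 119*v^3 + 2430*v^2 - 300*v + 1000)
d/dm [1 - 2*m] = -2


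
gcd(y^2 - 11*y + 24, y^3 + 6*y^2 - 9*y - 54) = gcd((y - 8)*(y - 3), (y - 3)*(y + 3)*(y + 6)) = y - 3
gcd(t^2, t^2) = t^2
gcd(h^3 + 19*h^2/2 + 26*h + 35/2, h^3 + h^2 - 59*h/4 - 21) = h + 7/2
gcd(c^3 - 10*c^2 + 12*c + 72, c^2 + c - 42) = c - 6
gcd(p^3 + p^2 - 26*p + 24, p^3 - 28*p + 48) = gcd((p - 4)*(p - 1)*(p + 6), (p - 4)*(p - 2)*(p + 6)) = p^2 + 2*p - 24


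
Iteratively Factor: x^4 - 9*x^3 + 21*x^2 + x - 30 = (x - 5)*(x^3 - 4*x^2 + x + 6) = (x - 5)*(x - 3)*(x^2 - x - 2) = (x - 5)*(x - 3)*(x + 1)*(x - 2)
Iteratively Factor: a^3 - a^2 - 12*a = (a + 3)*(a^2 - 4*a) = (a - 4)*(a + 3)*(a)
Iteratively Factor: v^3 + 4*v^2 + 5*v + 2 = (v + 2)*(v^2 + 2*v + 1) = (v + 1)*(v + 2)*(v + 1)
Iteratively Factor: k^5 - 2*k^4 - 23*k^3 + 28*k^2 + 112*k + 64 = (k + 4)*(k^4 - 6*k^3 + k^2 + 24*k + 16) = (k - 4)*(k + 4)*(k^3 - 2*k^2 - 7*k - 4) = (k - 4)^2*(k + 4)*(k^2 + 2*k + 1) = (k - 4)^2*(k + 1)*(k + 4)*(k + 1)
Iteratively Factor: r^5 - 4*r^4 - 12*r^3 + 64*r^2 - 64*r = (r)*(r^4 - 4*r^3 - 12*r^2 + 64*r - 64) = r*(r - 4)*(r^3 - 12*r + 16) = r*(r - 4)*(r - 2)*(r^2 + 2*r - 8) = r*(r - 4)*(r - 2)*(r + 4)*(r - 2)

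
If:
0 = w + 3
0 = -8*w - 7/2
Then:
No Solution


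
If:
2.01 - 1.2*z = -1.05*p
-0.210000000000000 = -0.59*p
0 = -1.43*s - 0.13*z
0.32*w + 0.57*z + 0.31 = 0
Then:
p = 0.36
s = -0.18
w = -4.51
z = 1.99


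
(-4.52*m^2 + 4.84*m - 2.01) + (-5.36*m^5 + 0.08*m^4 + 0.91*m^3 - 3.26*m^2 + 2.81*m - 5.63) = -5.36*m^5 + 0.08*m^4 + 0.91*m^3 - 7.78*m^2 + 7.65*m - 7.64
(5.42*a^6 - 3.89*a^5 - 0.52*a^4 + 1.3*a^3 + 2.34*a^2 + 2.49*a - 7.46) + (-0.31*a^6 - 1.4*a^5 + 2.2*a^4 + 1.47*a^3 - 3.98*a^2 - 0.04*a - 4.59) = 5.11*a^6 - 5.29*a^5 + 1.68*a^4 + 2.77*a^3 - 1.64*a^2 + 2.45*a - 12.05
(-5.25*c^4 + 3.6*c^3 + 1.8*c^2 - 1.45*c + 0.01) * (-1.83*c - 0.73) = 9.6075*c^5 - 2.7555*c^4 - 5.922*c^3 + 1.3395*c^2 + 1.0402*c - 0.0073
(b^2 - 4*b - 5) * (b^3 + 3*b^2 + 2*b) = b^5 - b^4 - 15*b^3 - 23*b^2 - 10*b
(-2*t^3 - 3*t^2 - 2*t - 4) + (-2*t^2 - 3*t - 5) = -2*t^3 - 5*t^2 - 5*t - 9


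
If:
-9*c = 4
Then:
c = -4/9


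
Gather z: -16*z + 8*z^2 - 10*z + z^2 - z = 9*z^2 - 27*z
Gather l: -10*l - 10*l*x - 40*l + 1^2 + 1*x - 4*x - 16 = l*(-10*x - 50) - 3*x - 15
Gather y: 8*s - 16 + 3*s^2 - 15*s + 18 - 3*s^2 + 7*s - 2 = 0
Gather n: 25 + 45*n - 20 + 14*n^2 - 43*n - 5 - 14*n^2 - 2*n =0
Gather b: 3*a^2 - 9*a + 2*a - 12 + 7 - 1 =3*a^2 - 7*a - 6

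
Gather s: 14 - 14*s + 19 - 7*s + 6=39 - 21*s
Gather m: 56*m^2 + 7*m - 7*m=56*m^2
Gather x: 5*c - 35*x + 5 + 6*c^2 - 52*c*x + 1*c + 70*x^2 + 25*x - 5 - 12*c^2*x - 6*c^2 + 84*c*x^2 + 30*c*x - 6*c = x^2*(84*c + 70) + x*(-12*c^2 - 22*c - 10)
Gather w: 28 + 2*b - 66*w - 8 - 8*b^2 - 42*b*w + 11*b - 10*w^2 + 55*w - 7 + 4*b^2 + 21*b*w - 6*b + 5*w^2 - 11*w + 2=-4*b^2 + 7*b - 5*w^2 + w*(-21*b - 22) + 15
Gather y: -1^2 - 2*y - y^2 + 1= -y^2 - 2*y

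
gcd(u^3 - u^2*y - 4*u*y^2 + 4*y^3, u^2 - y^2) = -u + y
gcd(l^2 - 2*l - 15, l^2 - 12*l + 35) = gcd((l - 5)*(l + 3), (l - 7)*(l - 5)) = l - 5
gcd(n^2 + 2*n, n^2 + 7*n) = n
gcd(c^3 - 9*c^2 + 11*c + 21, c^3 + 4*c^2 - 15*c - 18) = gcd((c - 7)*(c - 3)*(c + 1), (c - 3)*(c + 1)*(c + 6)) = c^2 - 2*c - 3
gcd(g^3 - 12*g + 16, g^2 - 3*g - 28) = g + 4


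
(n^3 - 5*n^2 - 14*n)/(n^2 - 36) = n*(n^2 - 5*n - 14)/(n^2 - 36)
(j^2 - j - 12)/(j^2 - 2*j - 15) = (j - 4)/(j - 5)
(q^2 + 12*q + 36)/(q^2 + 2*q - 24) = (q + 6)/(q - 4)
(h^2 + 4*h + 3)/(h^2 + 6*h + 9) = (h + 1)/(h + 3)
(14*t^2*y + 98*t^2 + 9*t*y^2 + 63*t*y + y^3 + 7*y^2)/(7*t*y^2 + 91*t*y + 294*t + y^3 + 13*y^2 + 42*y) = (2*t + y)/(y + 6)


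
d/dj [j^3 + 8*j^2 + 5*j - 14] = 3*j^2 + 16*j + 5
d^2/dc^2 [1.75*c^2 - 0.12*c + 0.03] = 3.50000000000000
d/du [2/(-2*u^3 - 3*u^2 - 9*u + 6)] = 6*(2*u^2 + 2*u + 3)/(2*u^3 + 3*u^2 + 9*u - 6)^2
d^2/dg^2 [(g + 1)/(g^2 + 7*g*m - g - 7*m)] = 2*((g + 1)*(2*g + 7*m - 1)^2 - (3*g + 7*m)*(g^2 + 7*g*m - g - 7*m))/(g^2 + 7*g*m - g - 7*m)^3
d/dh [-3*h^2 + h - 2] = 1 - 6*h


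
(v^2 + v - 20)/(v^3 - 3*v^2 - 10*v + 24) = (v + 5)/(v^2 + v - 6)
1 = 1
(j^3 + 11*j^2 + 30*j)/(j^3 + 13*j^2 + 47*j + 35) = j*(j + 6)/(j^2 + 8*j + 7)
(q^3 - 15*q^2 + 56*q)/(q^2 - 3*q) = (q^2 - 15*q + 56)/(q - 3)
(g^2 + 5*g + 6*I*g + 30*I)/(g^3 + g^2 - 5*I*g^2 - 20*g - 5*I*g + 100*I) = (g + 6*I)/(g^2 - g*(4 + 5*I) + 20*I)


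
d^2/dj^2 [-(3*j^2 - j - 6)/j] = 12/j^3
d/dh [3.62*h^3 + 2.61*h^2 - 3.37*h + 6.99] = 10.86*h^2 + 5.22*h - 3.37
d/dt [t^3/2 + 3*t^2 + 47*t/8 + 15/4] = 3*t^2/2 + 6*t + 47/8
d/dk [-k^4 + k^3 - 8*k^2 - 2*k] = -4*k^3 + 3*k^2 - 16*k - 2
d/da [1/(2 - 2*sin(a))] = cos(a)/(2*(sin(a) - 1)^2)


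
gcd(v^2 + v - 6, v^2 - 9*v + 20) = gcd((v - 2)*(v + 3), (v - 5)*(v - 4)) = 1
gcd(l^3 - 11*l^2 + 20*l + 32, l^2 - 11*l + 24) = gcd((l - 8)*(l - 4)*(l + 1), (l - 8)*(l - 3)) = l - 8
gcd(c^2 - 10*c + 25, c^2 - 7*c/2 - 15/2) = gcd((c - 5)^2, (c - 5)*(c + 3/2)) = c - 5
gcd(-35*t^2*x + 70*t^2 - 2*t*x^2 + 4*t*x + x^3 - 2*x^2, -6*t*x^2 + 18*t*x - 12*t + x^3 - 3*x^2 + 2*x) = x - 2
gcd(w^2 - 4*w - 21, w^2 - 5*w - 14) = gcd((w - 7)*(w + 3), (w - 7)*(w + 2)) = w - 7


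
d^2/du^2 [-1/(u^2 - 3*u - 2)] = 2*(-u^2 + 3*u + (2*u - 3)^2 + 2)/(-u^2 + 3*u + 2)^3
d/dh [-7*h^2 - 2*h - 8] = -14*h - 2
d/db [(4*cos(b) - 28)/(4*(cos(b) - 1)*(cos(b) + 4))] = (cos(b)^2 - 14*cos(b) - 17)*sin(b)/((cos(b) - 1)^2*(cos(b) + 4)^2)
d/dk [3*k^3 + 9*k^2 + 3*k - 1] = 9*k^2 + 18*k + 3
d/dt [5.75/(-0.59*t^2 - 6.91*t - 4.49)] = (6.785*t + 39.7325)/(0.59*t^2 + 6.91*t + 4.49)^2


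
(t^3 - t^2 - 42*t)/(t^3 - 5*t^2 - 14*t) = (t + 6)/(t + 2)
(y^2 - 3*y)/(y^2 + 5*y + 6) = y*(y - 3)/(y^2 + 5*y + 6)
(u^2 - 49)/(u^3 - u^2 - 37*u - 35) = (u + 7)/(u^2 + 6*u + 5)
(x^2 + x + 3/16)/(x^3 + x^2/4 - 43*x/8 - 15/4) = (4*x + 1)/(2*(2*x^2 - x - 10))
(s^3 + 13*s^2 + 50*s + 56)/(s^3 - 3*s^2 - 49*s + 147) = (s^2 + 6*s + 8)/(s^2 - 10*s + 21)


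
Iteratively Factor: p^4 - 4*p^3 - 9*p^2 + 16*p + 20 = (p - 2)*(p^3 - 2*p^2 - 13*p - 10) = (p - 5)*(p - 2)*(p^2 + 3*p + 2) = (p - 5)*(p - 2)*(p + 1)*(p + 2)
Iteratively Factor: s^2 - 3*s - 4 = (s + 1)*(s - 4)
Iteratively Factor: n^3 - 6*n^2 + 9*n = (n)*(n^2 - 6*n + 9) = n*(n - 3)*(n - 3)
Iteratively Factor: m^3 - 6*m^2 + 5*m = (m - 1)*(m^2 - 5*m) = m*(m - 1)*(m - 5)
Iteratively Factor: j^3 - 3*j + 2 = (j - 1)*(j^2 + j - 2) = (j - 1)*(j + 2)*(j - 1)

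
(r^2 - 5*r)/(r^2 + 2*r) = (r - 5)/(r + 2)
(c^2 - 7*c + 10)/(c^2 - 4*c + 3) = (c^2 - 7*c + 10)/(c^2 - 4*c + 3)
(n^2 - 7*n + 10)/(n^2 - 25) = (n - 2)/(n + 5)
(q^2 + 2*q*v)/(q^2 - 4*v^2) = q/(q - 2*v)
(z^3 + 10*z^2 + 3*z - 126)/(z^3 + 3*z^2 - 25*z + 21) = (z + 6)/(z - 1)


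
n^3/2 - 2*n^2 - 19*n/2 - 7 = (n/2 + 1/2)*(n - 7)*(n + 2)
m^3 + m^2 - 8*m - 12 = (m - 3)*(m + 2)^2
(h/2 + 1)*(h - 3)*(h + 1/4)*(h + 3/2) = h^4/2 + 3*h^3/8 - 59*h^2/16 - 87*h/16 - 9/8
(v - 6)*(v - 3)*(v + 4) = v^3 - 5*v^2 - 18*v + 72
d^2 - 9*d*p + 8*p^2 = (d - 8*p)*(d - p)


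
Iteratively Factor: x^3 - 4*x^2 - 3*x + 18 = (x - 3)*(x^2 - x - 6) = (x - 3)^2*(x + 2)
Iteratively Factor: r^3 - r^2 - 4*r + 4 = (r - 2)*(r^2 + r - 2) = (r - 2)*(r + 2)*(r - 1)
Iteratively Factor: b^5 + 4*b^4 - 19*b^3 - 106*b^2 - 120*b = (b + 2)*(b^4 + 2*b^3 - 23*b^2 - 60*b) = (b - 5)*(b + 2)*(b^3 + 7*b^2 + 12*b) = (b - 5)*(b + 2)*(b + 3)*(b^2 + 4*b) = (b - 5)*(b + 2)*(b + 3)*(b + 4)*(b)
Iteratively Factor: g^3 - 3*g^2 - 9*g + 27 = (g - 3)*(g^2 - 9) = (g - 3)*(g + 3)*(g - 3)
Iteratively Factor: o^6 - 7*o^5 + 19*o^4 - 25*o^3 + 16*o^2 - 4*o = (o - 1)*(o^5 - 6*o^4 + 13*o^3 - 12*o^2 + 4*o) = (o - 1)^2*(o^4 - 5*o^3 + 8*o^2 - 4*o) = (o - 2)*(o - 1)^2*(o^3 - 3*o^2 + 2*o) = o*(o - 2)*(o - 1)^2*(o^2 - 3*o + 2) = o*(o - 2)^2*(o - 1)^2*(o - 1)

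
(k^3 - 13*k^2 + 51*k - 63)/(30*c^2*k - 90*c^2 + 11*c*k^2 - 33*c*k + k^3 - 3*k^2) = (k^2 - 10*k + 21)/(30*c^2 + 11*c*k + k^2)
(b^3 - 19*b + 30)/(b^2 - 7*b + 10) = (b^2 + 2*b - 15)/(b - 5)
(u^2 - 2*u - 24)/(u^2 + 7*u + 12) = (u - 6)/(u + 3)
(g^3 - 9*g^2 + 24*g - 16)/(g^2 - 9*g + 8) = (g^2 - 8*g + 16)/(g - 8)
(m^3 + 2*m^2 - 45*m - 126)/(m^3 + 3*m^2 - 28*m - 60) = (m^2 - 4*m - 21)/(m^2 - 3*m - 10)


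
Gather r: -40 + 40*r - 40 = 40*r - 80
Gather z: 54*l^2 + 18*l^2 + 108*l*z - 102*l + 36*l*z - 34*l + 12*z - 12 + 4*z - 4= 72*l^2 - 136*l + z*(144*l + 16) - 16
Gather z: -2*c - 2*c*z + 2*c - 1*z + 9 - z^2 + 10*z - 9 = -z^2 + z*(9 - 2*c)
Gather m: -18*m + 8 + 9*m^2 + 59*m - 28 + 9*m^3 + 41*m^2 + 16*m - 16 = 9*m^3 + 50*m^2 + 57*m - 36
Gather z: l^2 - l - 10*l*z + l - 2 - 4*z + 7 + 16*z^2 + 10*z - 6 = l^2 + 16*z^2 + z*(6 - 10*l) - 1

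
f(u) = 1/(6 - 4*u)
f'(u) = 4/(6 - 4*u)^2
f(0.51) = 0.25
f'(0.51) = 0.26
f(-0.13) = 0.15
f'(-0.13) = 0.09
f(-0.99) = 0.10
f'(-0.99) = 0.04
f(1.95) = -0.56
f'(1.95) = 1.23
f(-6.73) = 0.03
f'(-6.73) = 0.00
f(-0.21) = 0.15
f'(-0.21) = 0.09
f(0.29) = 0.21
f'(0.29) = 0.17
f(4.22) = -0.09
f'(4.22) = 0.03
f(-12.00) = 0.02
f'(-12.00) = 0.00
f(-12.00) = 0.02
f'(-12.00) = 0.00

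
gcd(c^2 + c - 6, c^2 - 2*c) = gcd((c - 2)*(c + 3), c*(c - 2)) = c - 2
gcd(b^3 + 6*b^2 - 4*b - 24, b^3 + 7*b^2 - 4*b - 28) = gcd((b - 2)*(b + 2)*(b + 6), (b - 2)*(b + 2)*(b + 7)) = b^2 - 4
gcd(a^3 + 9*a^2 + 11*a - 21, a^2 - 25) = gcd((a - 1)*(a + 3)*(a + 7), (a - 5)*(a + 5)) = 1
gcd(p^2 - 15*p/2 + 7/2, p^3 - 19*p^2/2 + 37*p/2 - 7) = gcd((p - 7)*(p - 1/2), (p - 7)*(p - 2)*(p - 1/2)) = p^2 - 15*p/2 + 7/2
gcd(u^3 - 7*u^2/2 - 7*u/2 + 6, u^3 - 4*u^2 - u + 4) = u^2 - 5*u + 4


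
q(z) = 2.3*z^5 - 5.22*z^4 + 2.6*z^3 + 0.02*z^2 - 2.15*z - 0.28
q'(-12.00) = 275665.21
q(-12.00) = -685019.92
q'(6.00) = 10672.81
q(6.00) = 11668.82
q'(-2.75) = 1148.67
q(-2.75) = -708.56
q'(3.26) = 656.35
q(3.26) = 340.29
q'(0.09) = -2.10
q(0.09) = -0.47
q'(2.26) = 96.77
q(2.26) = 24.40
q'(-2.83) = 1271.09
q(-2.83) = -805.29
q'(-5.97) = 19326.52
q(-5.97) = -24612.91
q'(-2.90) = 1385.95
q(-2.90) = -898.25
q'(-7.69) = 50170.52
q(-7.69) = -81272.50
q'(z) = 11.5*z^4 - 20.88*z^3 + 7.8*z^2 + 0.04*z - 2.15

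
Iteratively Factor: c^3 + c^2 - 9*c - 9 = (c + 1)*(c^2 - 9) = (c + 1)*(c + 3)*(c - 3)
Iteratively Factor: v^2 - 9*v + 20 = (v - 5)*(v - 4)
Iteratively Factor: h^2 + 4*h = (h)*(h + 4)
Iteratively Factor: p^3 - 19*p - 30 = (p - 5)*(p^2 + 5*p + 6) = (p - 5)*(p + 3)*(p + 2)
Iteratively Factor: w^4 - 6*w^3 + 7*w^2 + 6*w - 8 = (w - 1)*(w^3 - 5*w^2 + 2*w + 8) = (w - 2)*(w - 1)*(w^2 - 3*w - 4) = (w - 4)*(w - 2)*(w - 1)*(w + 1)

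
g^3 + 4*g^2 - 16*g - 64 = (g - 4)*(g + 4)^2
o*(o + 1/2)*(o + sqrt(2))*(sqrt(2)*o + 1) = sqrt(2)*o^4 + sqrt(2)*o^3/2 + 3*o^3 + sqrt(2)*o^2 + 3*o^2/2 + sqrt(2)*o/2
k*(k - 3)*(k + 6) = k^3 + 3*k^2 - 18*k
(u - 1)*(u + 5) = u^2 + 4*u - 5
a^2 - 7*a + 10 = (a - 5)*(a - 2)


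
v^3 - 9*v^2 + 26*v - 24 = (v - 4)*(v - 3)*(v - 2)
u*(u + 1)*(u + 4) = u^3 + 5*u^2 + 4*u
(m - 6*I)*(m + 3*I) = m^2 - 3*I*m + 18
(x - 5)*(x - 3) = x^2 - 8*x + 15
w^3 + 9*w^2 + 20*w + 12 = (w + 1)*(w + 2)*(w + 6)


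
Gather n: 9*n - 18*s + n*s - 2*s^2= n*(s + 9) - 2*s^2 - 18*s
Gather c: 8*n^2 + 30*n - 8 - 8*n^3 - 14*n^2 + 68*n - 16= -8*n^3 - 6*n^2 + 98*n - 24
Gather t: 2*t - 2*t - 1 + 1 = 0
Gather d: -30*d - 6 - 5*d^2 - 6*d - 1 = -5*d^2 - 36*d - 7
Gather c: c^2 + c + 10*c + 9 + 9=c^2 + 11*c + 18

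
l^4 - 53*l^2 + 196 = (l - 7)*(l - 2)*(l + 2)*(l + 7)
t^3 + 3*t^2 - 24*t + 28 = (t - 2)^2*(t + 7)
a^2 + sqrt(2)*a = a*(a + sqrt(2))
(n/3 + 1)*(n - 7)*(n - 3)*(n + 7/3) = n^4/3 - 14*n^3/9 - 76*n^2/9 + 14*n + 49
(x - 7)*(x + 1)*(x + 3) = x^3 - 3*x^2 - 25*x - 21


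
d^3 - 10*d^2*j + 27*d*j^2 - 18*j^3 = (d - 6*j)*(d - 3*j)*(d - j)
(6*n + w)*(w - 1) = 6*n*w - 6*n + w^2 - w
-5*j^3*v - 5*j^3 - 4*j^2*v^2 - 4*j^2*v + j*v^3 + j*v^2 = (-5*j + v)*(j + v)*(j*v + j)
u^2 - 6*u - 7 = (u - 7)*(u + 1)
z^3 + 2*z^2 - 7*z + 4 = (z - 1)^2*(z + 4)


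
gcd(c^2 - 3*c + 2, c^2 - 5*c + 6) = c - 2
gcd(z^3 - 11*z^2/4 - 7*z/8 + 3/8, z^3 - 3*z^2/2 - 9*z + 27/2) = z - 3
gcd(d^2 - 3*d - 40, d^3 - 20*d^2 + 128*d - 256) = d - 8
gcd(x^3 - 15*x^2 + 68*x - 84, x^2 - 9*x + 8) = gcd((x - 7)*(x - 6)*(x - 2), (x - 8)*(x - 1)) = 1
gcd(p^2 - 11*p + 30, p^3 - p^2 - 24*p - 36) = p - 6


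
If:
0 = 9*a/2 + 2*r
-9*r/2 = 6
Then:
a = 16/27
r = -4/3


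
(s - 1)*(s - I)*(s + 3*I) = s^3 - s^2 + 2*I*s^2 + 3*s - 2*I*s - 3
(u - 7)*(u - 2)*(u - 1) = u^3 - 10*u^2 + 23*u - 14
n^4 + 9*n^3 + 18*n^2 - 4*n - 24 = (n - 1)*(n + 2)^2*(n + 6)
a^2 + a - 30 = (a - 5)*(a + 6)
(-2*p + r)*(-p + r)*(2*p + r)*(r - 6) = 4*p^3*r - 24*p^3 - 4*p^2*r^2 + 24*p^2*r - p*r^3 + 6*p*r^2 + r^4 - 6*r^3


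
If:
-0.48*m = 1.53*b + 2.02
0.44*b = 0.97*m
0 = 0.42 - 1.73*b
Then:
No Solution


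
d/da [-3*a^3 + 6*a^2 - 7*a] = -9*a^2 + 12*a - 7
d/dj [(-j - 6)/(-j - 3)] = -3/(j + 3)^2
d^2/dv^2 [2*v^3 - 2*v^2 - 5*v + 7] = 12*v - 4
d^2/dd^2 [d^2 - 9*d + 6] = 2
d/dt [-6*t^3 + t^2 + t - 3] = -18*t^2 + 2*t + 1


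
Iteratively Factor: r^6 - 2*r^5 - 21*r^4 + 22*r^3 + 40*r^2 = (r)*(r^5 - 2*r^4 - 21*r^3 + 22*r^2 + 40*r) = r^2*(r^4 - 2*r^3 - 21*r^2 + 22*r + 40) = r^2*(r + 4)*(r^3 - 6*r^2 + 3*r + 10) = r^2*(r - 2)*(r + 4)*(r^2 - 4*r - 5) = r^2*(r - 2)*(r + 1)*(r + 4)*(r - 5)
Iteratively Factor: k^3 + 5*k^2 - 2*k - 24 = (k - 2)*(k^2 + 7*k + 12) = (k - 2)*(k + 4)*(k + 3)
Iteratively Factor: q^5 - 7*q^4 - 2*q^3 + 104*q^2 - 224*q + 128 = (q - 2)*(q^4 - 5*q^3 - 12*q^2 + 80*q - 64) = (q - 4)*(q - 2)*(q^3 - q^2 - 16*q + 16) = (q - 4)*(q - 2)*(q + 4)*(q^2 - 5*q + 4) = (q - 4)^2*(q - 2)*(q + 4)*(q - 1)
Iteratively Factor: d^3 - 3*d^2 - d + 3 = (d + 1)*(d^2 - 4*d + 3) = (d - 1)*(d + 1)*(d - 3)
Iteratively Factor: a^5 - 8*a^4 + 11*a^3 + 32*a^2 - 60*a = (a)*(a^4 - 8*a^3 + 11*a^2 + 32*a - 60) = a*(a - 5)*(a^3 - 3*a^2 - 4*a + 12) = a*(a - 5)*(a - 2)*(a^2 - a - 6) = a*(a - 5)*(a - 3)*(a - 2)*(a + 2)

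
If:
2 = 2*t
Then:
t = 1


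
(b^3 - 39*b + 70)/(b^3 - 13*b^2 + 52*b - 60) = (b + 7)/(b - 6)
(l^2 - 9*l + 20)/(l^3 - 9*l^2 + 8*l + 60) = (l - 4)/(l^2 - 4*l - 12)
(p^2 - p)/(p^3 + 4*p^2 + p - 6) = p/(p^2 + 5*p + 6)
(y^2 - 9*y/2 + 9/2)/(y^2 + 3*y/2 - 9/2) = (y - 3)/(y + 3)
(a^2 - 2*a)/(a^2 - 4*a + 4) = a/(a - 2)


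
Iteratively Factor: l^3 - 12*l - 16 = (l + 2)*(l^2 - 2*l - 8) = (l - 4)*(l + 2)*(l + 2)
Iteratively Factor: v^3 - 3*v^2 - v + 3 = (v + 1)*(v^2 - 4*v + 3) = (v - 1)*(v + 1)*(v - 3)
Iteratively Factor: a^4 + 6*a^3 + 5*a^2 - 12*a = (a - 1)*(a^3 + 7*a^2 + 12*a) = (a - 1)*(a + 4)*(a^2 + 3*a) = a*(a - 1)*(a + 4)*(a + 3)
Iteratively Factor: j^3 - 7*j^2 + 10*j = (j - 5)*(j^2 - 2*j) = j*(j - 5)*(j - 2)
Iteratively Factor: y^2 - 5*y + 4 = (y - 1)*(y - 4)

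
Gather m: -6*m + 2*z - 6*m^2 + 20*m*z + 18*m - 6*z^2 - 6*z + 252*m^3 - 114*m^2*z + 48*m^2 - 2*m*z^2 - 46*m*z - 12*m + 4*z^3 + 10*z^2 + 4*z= 252*m^3 + m^2*(42 - 114*z) + m*(-2*z^2 - 26*z) + 4*z^3 + 4*z^2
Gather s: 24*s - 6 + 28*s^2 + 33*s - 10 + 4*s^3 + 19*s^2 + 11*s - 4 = 4*s^3 + 47*s^2 + 68*s - 20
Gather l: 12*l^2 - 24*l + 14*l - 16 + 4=12*l^2 - 10*l - 12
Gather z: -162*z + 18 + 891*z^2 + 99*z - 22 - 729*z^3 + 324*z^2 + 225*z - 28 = -729*z^3 + 1215*z^2 + 162*z - 32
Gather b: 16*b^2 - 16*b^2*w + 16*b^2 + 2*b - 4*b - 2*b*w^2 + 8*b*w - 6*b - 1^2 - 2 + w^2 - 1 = b^2*(32 - 16*w) + b*(-2*w^2 + 8*w - 8) + w^2 - 4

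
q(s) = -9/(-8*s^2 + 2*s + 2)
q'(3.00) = -0.10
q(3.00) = 0.14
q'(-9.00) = 0.00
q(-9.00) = 0.01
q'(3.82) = -0.05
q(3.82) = 0.08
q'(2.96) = -0.11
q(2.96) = 0.14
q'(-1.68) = 0.45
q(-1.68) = 0.38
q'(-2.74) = 0.10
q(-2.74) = 0.14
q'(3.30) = -0.07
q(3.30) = 0.11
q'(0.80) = -42.07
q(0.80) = 5.92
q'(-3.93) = 0.03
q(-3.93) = 0.07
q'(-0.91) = 3.59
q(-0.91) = 1.40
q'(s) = -9*(16*s - 2)/(-8*s^2 + 2*s + 2)^2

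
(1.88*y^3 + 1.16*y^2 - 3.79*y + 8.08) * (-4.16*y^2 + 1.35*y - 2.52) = -7.8208*y^5 - 2.2876*y^4 + 12.5948*y^3 - 41.6525*y^2 + 20.4588*y - 20.3616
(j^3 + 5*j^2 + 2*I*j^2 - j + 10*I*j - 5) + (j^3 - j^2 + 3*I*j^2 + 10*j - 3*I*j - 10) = 2*j^3 + 4*j^2 + 5*I*j^2 + 9*j + 7*I*j - 15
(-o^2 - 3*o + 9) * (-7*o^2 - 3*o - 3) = 7*o^4 + 24*o^3 - 51*o^2 - 18*o - 27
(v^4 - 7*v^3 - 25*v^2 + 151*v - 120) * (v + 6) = v^5 - v^4 - 67*v^3 + v^2 + 786*v - 720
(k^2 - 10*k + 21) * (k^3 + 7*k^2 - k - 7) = k^5 - 3*k^4 - 50*k^3 + 150*k^2 + 49*k - 147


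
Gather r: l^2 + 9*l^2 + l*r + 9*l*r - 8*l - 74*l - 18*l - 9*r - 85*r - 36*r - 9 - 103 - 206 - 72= 10*l^2 - 100*l + r*(10*l - 130) - 390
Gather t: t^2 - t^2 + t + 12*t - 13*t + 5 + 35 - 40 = 0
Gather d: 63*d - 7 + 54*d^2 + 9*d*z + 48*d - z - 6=54*d^2 + d*(9*z + 111) - z - 13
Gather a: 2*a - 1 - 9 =2*a - 10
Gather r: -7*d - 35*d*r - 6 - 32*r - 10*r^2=-7*d - 10*r^2 + r*(-35*d - 32) - 6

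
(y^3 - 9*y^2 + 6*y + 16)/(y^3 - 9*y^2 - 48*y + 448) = (y^2 - y - 2)/(y^2 - y - 56)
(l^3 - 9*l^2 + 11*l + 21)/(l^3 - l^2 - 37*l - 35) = (l - 3)/(l + 5)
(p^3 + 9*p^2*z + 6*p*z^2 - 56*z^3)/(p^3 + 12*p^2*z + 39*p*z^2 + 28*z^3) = (p - 2*z)/(p + z)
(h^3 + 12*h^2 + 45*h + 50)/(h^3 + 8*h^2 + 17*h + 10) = (h + 5)/(h + 1)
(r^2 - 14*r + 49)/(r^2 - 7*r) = (r - 7)/r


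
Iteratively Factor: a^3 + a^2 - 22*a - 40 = (a - 5)*(a^2 + 6*a + 8) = (a - 5)*(a + 4)*(a + 2)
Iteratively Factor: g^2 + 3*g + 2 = (g + 1)*(g + 2)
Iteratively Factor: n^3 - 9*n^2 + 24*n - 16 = (n - 4)*(n^2 - 5*n + 4) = (n - 4)*(n - 1)*(n - 4)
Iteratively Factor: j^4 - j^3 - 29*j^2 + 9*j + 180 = (j + 4)*(j^3 - 5*j^2 - 9*j + 45) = (j - 5)*(j + 4)*(j^2 - 9) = (j - 5)*(j + 3)*(j + 4)*(j - 3)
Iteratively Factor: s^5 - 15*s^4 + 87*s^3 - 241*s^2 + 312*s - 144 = (s - 3)*(s^4 - 12*s^3 + 51*s^2 - 88*s + 48) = (s - 3)^2*(s^3 - 9*s^2 + 24*s - 16) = (s - 3)^2*(s - 1)*(s^2 - 8*s + 16) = (s - 4)*(s - 3)^2*(s - 1)*(s - 4)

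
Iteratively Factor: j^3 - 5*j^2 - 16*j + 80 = (j - 4)*(j^2 - j - 20) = (j - 4)*(j + 4)*(j - 5)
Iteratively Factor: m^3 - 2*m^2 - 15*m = (m + 3)*(m^2 - 5*m) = (m - 5)*(m + 3)*(m)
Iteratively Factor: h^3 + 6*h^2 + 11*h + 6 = (h + 1)*(h^2 + 5*h + 6) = (h + 1)*(h + 2)*(h + 3)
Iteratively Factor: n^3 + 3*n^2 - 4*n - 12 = (n + 2)*(n^2 + n - 6) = (n + 2)*(n + 3)*(n - 2)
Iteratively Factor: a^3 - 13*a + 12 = (a - 3)*(a^2 + 3*a - 4) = (a - 3)*(a - 1)*(a + 4)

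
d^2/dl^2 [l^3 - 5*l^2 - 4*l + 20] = 6*l - 10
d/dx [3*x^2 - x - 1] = 6*x - 1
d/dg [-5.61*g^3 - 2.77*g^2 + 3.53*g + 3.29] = -16.83*g^2 - 5.54*g + 3.53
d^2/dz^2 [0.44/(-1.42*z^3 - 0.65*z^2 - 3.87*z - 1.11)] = ((3.7488*z + 0.572)*(1.42*z^3 + 0.65*z^2 + 3.87*z + 1.11) - 0.44*(4.26*z^2 + 1.3*z + 3.87)*(8.52*z^2 + 2.6*z + 7.74))/(1.42*z^3 + 0.65*z^2 + 3.87*z + 1.11)^3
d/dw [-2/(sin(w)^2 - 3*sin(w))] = 2*(2*sin(w) - 3)*cos(w)/((sin(w) - 3)^2*sin(w)^2)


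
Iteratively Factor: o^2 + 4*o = (o)*(o + 4)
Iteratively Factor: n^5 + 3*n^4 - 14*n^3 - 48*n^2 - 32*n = (n - 4)*(n^4 + 7*n^3 + 14*n^2 + 8*n) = n*(n - 4)*(n^3 + 7*n^2 + 14*n + 8) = n*(n - 4)*(n + 1)*(n^2 + 6*n + 8) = n*(n - 4)*(n + 1)*(n + 2)*(n + 4)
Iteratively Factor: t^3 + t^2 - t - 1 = (t + 1)*(t^2 - 1) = (t + 1)^2*(t - 1)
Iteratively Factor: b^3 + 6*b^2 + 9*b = (b + 3)*(b^2 + 3*b) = (b + 3)^2*(b)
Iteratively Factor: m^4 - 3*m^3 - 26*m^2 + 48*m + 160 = (m + 2)*(m^3 - 5*m^2 - 16*m + 80) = (m + 2)*(m + 4)*(m^2 - 9*m + 20) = (m - 5)*(m + 2)*(m + 4)*(m - 4)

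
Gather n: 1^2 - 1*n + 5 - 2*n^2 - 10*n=-2*n^2 - 11*n + 6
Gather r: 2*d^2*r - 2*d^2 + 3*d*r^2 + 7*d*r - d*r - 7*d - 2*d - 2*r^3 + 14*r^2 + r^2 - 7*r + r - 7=-2*d^2 - 9*d - 2*r^3 + r^2*(3*d + 15) + r*(2*d^2 + 6*d - 6) - 7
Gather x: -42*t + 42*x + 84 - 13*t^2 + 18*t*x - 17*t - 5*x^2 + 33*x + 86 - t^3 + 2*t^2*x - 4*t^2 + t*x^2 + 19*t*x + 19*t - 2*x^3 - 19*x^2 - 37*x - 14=-t^3 - 17*t^2 - 40*t - 2*x^3 + x^2*(t - 24) + x*(2*t^2 + 37*t + 38) + 156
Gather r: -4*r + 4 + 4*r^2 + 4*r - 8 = 4*r^2 - 4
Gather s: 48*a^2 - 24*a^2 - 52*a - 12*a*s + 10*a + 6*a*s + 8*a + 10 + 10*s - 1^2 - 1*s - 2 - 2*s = 24*a^2 - 34*a + s*(7 - 6*a) + 7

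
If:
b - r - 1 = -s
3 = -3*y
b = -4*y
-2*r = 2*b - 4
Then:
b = 4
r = -2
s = -5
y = -1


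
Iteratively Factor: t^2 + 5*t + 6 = (t + 3)*(t + 2)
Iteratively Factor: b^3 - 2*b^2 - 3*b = (b + 1)*(b^2 - 3*b) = b*(b + 1)*(b - 3)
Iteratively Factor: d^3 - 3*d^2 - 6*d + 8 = (d - 1)*(d^2 - 2*d - 8) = (d - 4)*(d - 1)*(d + 2)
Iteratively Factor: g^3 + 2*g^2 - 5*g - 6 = (g + 1)*(g^2 + g - 6) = (g - 2)*(g + 1)*(g + 3)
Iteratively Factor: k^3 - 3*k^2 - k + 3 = (k - 1)*(k^2 - 2*k - 3) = (k - 3)*(k - 1)*(k + 1)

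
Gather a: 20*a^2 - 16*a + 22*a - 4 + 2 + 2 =20*a^2 + 6*a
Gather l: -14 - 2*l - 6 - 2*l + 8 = -4*l - 12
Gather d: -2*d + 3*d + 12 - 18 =d - 6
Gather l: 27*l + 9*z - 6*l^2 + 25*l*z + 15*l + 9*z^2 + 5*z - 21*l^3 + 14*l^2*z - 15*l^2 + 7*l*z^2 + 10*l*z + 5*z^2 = -21*l^3 + l^2*(14*z - 21) + l*(7*z^2 + 35*z + 42) + 14*z^2 + 14*z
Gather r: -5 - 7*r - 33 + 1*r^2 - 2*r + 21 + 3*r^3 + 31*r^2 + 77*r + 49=3*r^3 + 32*r^2 + 68*r + 32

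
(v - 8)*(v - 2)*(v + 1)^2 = v^4 - 8*v^3 - 3*v^2 + 22*v + 16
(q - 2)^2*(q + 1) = q^3 - 3*q^2 + 4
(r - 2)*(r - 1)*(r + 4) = r^3 + r^2 - 10*r + 8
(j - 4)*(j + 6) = j^2 + 2*j - 24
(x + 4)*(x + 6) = x^2 + 10*x + 24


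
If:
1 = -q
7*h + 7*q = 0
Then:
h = 1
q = -1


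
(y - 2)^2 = y^2 - 4*y + 4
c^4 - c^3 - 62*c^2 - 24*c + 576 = (c - 8)*(c - 3)*(c + 4)*(c + 6)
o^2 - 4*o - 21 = (o - 7)*(o + 3)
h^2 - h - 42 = (h - 7)*(h + 6)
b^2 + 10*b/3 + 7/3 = (b + 1)*(b + 7/3)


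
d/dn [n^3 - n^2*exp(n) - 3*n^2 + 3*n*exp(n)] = -n^2*exp(n) + 3*n^2 + n*exp(n) - 6*n + 3*exp(n)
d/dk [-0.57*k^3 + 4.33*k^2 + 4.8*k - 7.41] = -1.71*k^2 + 8.66*k + 4.8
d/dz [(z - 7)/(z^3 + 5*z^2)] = (z*(z + 5) - (z - 7)*(3*z + 10))/(z^3*(z + 5)^2)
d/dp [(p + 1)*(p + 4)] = 2*p + 5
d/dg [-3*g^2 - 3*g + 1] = -6*g - 3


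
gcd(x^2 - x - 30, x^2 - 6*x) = x - 6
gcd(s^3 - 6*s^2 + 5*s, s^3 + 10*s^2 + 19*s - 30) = s - 1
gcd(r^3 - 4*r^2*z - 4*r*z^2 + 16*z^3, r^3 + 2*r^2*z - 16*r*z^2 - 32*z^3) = -r^2 + 2*r*z + 8*z^2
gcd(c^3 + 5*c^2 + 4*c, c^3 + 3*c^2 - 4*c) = c^2 + 4*c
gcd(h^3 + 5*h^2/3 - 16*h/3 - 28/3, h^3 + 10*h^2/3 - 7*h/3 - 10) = h + 2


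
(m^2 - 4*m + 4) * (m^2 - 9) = m^4 - 4*m^3 - 5*m^2 + 36*m - 36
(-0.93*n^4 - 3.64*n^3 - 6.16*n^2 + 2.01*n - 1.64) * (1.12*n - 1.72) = -1.0416*n^5 - 2.4772*n^4 - 0.638400000000001*n^3 + 12.8464*n^2 - 5.294*n + 2.8208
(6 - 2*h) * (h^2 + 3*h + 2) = -2*h^3 + 14*h + 12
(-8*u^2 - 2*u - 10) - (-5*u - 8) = -8*u^2 + 3*u - 2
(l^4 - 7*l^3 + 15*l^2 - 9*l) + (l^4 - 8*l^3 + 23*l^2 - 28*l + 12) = 2*l^4 - 15*l^3 + 38*l^2 - 37*l + 12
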